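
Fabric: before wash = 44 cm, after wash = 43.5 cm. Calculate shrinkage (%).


Formula: Shrinkage% = ((L_before - L_after) / L_before) * 100
Step 1: Shrinkage = 44 - 43.5 = 0.5 cm
Step 2: Shrinkage% = (0.5 / 44) * 100
Step 3: Shrinkage% = 0.011364 * 100 = 1.1364% ≈ 1.1%

1.1%


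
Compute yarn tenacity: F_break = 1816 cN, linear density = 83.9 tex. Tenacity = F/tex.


Formula: Tenacity = Breaking force / Linear density
Tenacity = 1816 cN / 83.9 tex
Tenacity = 21.64 cN/tex

21.64 cN/tex


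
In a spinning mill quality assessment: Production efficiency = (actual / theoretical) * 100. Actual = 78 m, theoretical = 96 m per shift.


Formula: Efficiency% = (Actual output / Theoretical output) * 100
Efficiency% = (78 / 96) * 100
Efficiency% = 0.8125 * 100 = 81.25% ≈ 81.3%

81.3%


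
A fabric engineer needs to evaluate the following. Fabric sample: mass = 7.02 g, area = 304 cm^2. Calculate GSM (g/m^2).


Formula: GSM = mass_g / area_m2
Step 1: Convert area: 304 cm^2 = 304 / 10000 = 0.0304 m^2
Step 2: GSM = 7.02 g / 0.0304 m^2 = 230.9 g/m^2

230.9 g/m^2


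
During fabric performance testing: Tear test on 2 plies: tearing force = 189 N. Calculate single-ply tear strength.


Formula: Per-ply strength = Total force / Number of plies
Per-ply = 189 N / 2
Per-ply = 94.5 N

94.5 N


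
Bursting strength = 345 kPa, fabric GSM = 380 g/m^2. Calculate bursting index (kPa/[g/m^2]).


Formula: Bursting Index = Bursting Strength / Fabric GSM
BI = 345 kPa / 380 g/m^2
BI = 0.908 kPa/(g/m^2)

0.908 kPa/(g/m^2)


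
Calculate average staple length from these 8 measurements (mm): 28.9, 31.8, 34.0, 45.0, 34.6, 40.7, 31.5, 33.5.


Formula: Mean = sum of lengths / count
Sum = 28.9 + 31.8 + 34.0 + 45.0 + 34.6 + 40.7 + 31.5 + 33.5
Sum = 280.0 mm
Mean = 280.0 / 8 = 35.00 mm

35.00 mm


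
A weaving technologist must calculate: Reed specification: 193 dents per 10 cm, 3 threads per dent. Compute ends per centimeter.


Formula: EPC = (dents per 10 cm * ends per dent) / 10
Step 1: Total ends per 10 cm = 193 * 3 = 579
Step 2: EPC = 579 / 10 = 57.9 ends/cm

57.9 ends/cm


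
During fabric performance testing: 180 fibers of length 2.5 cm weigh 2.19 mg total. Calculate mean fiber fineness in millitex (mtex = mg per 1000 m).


Formula: fineness (mtex) = mass (mg) / total length (km) = (mass_mg / total_length_m) * 1000
Step 1: Convert fiber length: 2.5 cm = 0.025 m
Step 2: Total fiber length = 180 * 0.025 = 4.5 m
Step 3: Linear density = 2.19 mg / 4.5 m = 0.4867 mg/m
Step 4: fineness = 0.4867 * 1000 = 486.7 mtex

486.7 mtex


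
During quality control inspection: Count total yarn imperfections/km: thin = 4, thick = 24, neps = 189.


Formula: Total = thin places + thick places + neps
Total = 4 + 24 + 189
Total = 217 imperfections/km

217 imperfections/km


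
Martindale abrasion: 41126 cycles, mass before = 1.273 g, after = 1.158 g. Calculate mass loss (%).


Formula: Mass loss% = ((m_before - m_after) / m_before) * 100
Step 1: Mass loss = 1.273 - 1.158 = 0.115 g
Step 2: Ratio = 0.115 / 1.273 = 0.0903378
Step 3: Mass loss% = 0.0903378 * 100 = 9.03378% ≈ 9.03%

9.03%


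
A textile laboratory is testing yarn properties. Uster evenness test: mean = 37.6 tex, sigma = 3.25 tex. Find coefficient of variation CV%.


Formula: CV% = (standard deviation / mean) * 100
Step 1: Ratio = 3.25 / 37.6 = 0.086436
Step 2: CV% = 0.086436 * 100 = 8.6436% ≈ 8.6%

8.6%


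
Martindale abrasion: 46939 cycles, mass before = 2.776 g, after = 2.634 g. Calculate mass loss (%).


Formula: Mass loss% = ((m_before - m_after) / m_before) * 100
Step 1: Mass loss = 2.776 - 2.634 = 0.142 g
Step 2: Ratio = 0.142 / 2.776 = 0.0511527
Step 3: Mass loss% = 0.0511527 * 100 = 5.11527% ≈ 5.12%

5.12%


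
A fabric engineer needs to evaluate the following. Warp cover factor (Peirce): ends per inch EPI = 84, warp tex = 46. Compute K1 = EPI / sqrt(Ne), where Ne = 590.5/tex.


Formula: K1 = EPI / sqrt(Ne), with Ne = 590.5 / tex_warp
Step 1: Ne = 590.5 / 46 = 12.837
Step 2: sqrt(Ne) = sqrt(12.837) = 3.5829
Step 3: K1 = 84 / 3.5829 = 23.4

23.4


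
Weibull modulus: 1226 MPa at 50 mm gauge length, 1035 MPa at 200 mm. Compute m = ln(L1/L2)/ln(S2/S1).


Formula: m = ln(L1/L2) / ln(S2/S1)
Step 1: ln(L1/L2) = ln(50/200) = -1.38629
Step 2: S2/S1 = 1035/1226 = 0.84421
Step 3: ln(S2/S1) = ln(0.84421) = -0.16935
Step 4: m = -1.38629 / -0.16935 = 8.19

8.19 (Weibull m)


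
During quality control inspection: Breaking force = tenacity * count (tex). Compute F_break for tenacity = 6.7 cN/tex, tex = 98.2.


Formula: Breaking force = Tenacity * Linear density
F = 6.7 cN/tex * 98.2 tex
F = 657.94 cN

657.94 cN


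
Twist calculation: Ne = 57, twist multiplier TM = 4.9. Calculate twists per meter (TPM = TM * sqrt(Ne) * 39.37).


Formula: TPM = TM * sqrt(Ne) * 39.37
Step 1: sqrt(Ne) = sqrt(57) = 7.5498
Step 2: TM * sqrt(Ne) = 4.9 * 7.5498 = 36.994
Step 3: TPM = 36.994 * 39.37 = 1456 twists/m

1456 twists/m


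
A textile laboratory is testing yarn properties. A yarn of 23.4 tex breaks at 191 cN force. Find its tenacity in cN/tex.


Formula: Tenacity = Breaking force / Linear density
Tenacity = 191 cN / 23.4 tex
Tenacity = 8.16 cN/tex

8.16 cN/tex


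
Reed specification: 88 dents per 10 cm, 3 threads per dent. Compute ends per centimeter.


Formula: EPC = (dents per 10 cm * ends per dent) / 10
Step 1: Total ends per 10 cm = 88 * 3 = 264
Step 2: EPC = 264 / 10 = 26.4 ends/cm

26.4 ends/cm


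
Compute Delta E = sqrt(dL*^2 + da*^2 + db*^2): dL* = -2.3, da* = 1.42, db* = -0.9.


Formula: Delta E = sqrt(dL*^2 + da*^2 + db*^2)
Step 1: dL*^2 = (-2.3)^2 = 5.29
Step 2: da*^2 = 1.42^2 = 2.0164
Step 3: db*^2 = (-0.9)^2 = 0.81
Step 4: Sum = 5.29 + 2.0164 + 0.81 = 8.1164
Step 5: Delta E = sqrt(8.1164) = 2.85

2.85 Delta E


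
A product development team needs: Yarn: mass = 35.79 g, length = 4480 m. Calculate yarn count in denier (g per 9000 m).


Formula: den = (mass_g / length_m) * 9000
Substituting: den = (35.79 / 4480) * 9000
Intermediate: 35.79 / 4480 = 0.00798884 g/m
den = 0.00798884 * 9000 = 71.9 denier

71.9 denier


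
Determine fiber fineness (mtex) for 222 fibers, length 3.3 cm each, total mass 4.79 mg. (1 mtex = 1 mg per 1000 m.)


Formula: fineness (mtex) = mass (mg) / total length (km) = (mass_mg / total_length_m) * 1000
Step 1: Convert fiber length: 3.3 cm = 0.033 m
Step 2: Total fiber length = 222 * 0.033 = 7.326 m
Step 3: Linear density = 4.79 mg / 7.326 m = 0.6538 mg/m
Step 4: fineness = 0.6538 * 1000 = 653.8 mtex

653.8 mtex


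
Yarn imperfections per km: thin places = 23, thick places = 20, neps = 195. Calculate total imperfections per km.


Formula: Total = thin places + thick places + neps
Total = 23 + 20 + 195
Total = 238 imperfections/km

238 imperfections/km


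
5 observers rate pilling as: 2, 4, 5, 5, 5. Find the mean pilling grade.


Formula: Mean = sum / count
Sum = 2 + 4 + 5 + 5 + 5 = 21
Mean = 21 / 5 = 4.2

4.2


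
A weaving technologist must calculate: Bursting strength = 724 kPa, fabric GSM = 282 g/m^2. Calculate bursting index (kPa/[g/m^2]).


Formula: Bursting Index = Bursting Strength / Fabric GSM
BI = 724 kPa / 282 g/m^2
BI = 2.567 kPa/(g/m^2)

2.567 kPa/(g/m^2)


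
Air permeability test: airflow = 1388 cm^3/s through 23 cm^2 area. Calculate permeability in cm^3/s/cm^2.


Formula: Air Permeability = Airflow / Test Area
AP = 1388 cm^3/s / 23 cm^2
AP = 60.3 cm^3/s/cm^2

60.3 cm^3/s/cm^2


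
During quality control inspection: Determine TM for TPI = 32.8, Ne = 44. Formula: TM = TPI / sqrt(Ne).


Formula: TM = TPI / sqrt(Ne)
Step 1: sqrt(Ne) = sqrt(44) = 6.6332
Step 2: TM = 32.8 / 6.6332 = 4.94

4.94 TM


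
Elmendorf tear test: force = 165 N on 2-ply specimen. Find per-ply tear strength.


Formula: Per-ply strength = Total force / Number of plies
Per-ply = 165 N / 2
Per-ply = 82.5 N

82.5 N


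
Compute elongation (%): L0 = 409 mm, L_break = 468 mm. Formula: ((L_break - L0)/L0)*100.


Formula: Elongation (%) = ((L_break - L0) / L0) * 100
Step 1: Extension = 468 - 409 = 59 mm
Step 2: Elongation = (59 / 409) * 100
Step 3: Elongation = 0.144254 * 100 = 14.4254% ≈ 14.4%

14.4%


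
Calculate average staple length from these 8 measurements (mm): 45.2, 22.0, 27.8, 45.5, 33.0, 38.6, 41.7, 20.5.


Formula: Mean = sum of lengths / count
Sum = 45.2 + 22.0 + 27.8 + 45.5 + 33.0 + 38.6 + 41.7 + 20.5
Sum = 274.3 mm
Mean = 274.3 / 8 = 34.29 mm

34.29 mm


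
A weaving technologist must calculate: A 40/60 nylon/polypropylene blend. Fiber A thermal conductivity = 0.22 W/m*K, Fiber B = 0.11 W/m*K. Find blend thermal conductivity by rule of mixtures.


Formula: Blend property = (fraction_A * property_A) + (fraction_B * property_B)
Step 1: Contribution A = 40/100 * 0.22 W/m*K = 0.088 W/m*K
Step 2: Contribution B = 60/100 * 0.11 W/m*K = 0.066 W/m*K
Step 3: Blend thermal conductivity = 0.088 + 0.066 = 0.154 W/m*K

0.154 W/m*K


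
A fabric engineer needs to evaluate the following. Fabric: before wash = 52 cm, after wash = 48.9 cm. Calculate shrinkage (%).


Formula: Shrinkage% = ((L_before - L_after) / L_before) * 100
Step 1: Shrinkage = 52 - 48.9 = 3.1 cm
Step 2: Shrinkage% = (3.1 / 52) * 100
Step 3: Shrinkage% = 0.059615 * 100 = 5.9615% ≈ 6.0%

6.0%


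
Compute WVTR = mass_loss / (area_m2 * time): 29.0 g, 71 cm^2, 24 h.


Formula: WVTR = mass_loss / (area * time)
Step 1: Convert area: 71 cm^2 = 0.0071 m^2
Step 2: WVTR = 29.0 g / (0.0071 m^2 * 24 h)
Step 3: WVTR = 29.0 / 0.1704 = 170.2 g/m^2/h

170.2 g/m^2/h


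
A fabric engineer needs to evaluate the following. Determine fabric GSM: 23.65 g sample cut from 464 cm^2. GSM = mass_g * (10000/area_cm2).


Formula: GSM = mass_g / area_m2
Step 1: Convert area: 464 cm^2 = 464 / 10000 = 0.0464 m^2
Step 2: GSM = 23.65 g / 0.0464 m^2 = 509.7 g/m^2

509.7 g/m^2


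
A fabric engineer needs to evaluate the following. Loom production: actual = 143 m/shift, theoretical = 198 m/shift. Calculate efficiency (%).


Formula: Efficiency% = (Actual output / Theoretical output) * 100
Efficiency% = (143 / 198) * 100
Efficiency% = 0.722222 * 100 = 72.2222% ≈ 72.2%

72.2%


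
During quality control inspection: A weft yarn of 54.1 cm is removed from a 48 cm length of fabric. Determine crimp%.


Formula: Crimp% = ((L_yarn - L_fabric) / L_fabric) * 100
Step 1: Extension = 54.1 - 48 = 6.1 cm
Step 2: Crimp% = (6.1 / 48) * 100
Step 3: Crimp% = 0.127083 * 100 = 12.7083% ≈ 12.7%

12.7%


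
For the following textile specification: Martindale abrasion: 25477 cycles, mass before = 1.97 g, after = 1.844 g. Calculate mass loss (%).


Formula: Mass loss% = ((m_before - m_after) / m_before) * 100
Step 1: Mass loss = 1.97 - 1.844 = 0.126 g
Step 2: Ratio = 0.126 / 1.97 = 0.0639594
Step 3: Mass loss% = 0.0639594 * 100 = 6.39594% ≈ 6.40%

6.40%


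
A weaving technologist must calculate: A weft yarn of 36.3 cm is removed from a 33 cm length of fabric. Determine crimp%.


Formula: Crimp% = ((L_yarn - L_fabric) / L_fabric) * 100
Step 1: Extension = 36.3 - 33 = 3.3 cm
Step 2: Crimp% = (3.3 / 33) * 100
Step 3: Crimp% = 0.1 * 100 = 10.0%

10.0%


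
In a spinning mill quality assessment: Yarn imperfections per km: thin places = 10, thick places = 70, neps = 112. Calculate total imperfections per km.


Formula: Total = thin places + thick places + neps
Total = 10 + 70 + 112
Total = 192 imperfections/km

192 imperfections/km


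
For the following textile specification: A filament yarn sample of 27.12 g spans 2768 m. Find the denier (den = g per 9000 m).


Formula: den = (mass_g / length_m) * 9000
Substituting: den = (27.12 / 2768) * 9000
Intermediate: 27.12 / 2768 = 0.00979769 g/m
den = 0.00979769 * 9000 = 88.2 denier

88.2 denier


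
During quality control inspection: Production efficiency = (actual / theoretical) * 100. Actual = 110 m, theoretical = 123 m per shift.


Formula: Efficiency% = (Actual output / Theoretical output) * 100
Efficiency% = (110 / 123) * 100
Efficiency% = 0.894309 * 100 = 89.4309% ≈ 89.4%

89.4%


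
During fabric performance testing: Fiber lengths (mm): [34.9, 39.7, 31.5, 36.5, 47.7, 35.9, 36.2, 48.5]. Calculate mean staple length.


Formula: Mean = sum of lengths / count
Sum = 34.9 + 39.7 + 31.5 + 36.5 + 47.7 + 35.9 + 36.2 + 48.5
Sum = 310.9 mm
Mean = 310.9 / 8 = 38.86 mm

38.86 mm


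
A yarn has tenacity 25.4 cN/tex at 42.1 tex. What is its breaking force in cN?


Formula: Breaking force = Tenacity * Linear density
F = 25.4 cN/tex * 42.1 tex
F = 1069.34 cN

1069.34 cN


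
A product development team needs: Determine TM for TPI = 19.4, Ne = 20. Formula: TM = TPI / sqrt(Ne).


Formula: TM = TPI / sqrt(Ne)
Step 1: sqrt(Ne) = sqrt(20) = 4.4721
Step 2: TM = 19.4 / 4.4721 = 4.34

4.34 TM


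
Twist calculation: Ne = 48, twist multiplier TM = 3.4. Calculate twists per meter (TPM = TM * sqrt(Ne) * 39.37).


Formula: TPM = TM * sqrt(Ne) * 39.37
Step 1: sqrt(Ne) = sqrt(48) = 6.9282
Step 2: TM * sqrt(Ne) = 3.4 * 6.9282 = 23.5559
Step 3: TPM = 23.5559 * 39.37 = 927 twists/m

927 twists/m


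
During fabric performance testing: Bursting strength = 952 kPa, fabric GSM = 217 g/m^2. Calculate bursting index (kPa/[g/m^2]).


Formula: Bursting Index = Bursting Strength / Fabric GSM
BI = 952 kPa / 217 g/m^2
BI = 4.387 kPa/(g/m^2)

4.387 kPa/(g/m^2)


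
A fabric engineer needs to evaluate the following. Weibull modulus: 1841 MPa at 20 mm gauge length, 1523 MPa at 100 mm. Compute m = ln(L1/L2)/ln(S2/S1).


Formula: m = ln(L1/L2) / ln(S2/S1)
Step 1: ln(L1/L2) = ln(20/100) = -1.60944
Step 2: S2/S1 = 1523/1841 = 0.82727
Step 3: ln(S2/S1) = ln(0.82727) = -0.18962
Step 4: m = -1.60944 / -0.18962 = 8.49

8.49 (Weibull m)


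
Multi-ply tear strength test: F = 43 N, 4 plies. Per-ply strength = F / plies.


Formula: Per-ply strength = Total force / Number of plies
Per-ply = 43 N / 4
Per-ply = 10.75 N

10.75 N


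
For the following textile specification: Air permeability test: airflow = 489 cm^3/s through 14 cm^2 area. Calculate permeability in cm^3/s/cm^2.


Formula: Air Permeability = Airflow / Test Area
AP = 489 cm^3/s / 14 cm^2
AP = 34.9 cm^3/s/cm^2

34.9 cm^3/s/cm^2


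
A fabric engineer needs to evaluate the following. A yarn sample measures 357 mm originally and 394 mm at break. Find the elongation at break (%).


Formula: Elongation (%) = ((L_break - L0) / L0) * 100
Step 1: Extension = 394 - 357 = 37 mm
Step 2: Elongation = (37 / 357) * 100
Step 3: Elongation = 0.103641 * 100 = 10.3641% ≈ 10.4%

10.4%


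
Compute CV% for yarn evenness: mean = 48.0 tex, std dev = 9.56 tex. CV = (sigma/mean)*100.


Formula: CV% = (standard deviation / mean) * 100
Step 1: Ratio = 9.56 / 48.0 = 0.199167
Step 2: CV% = 0.199167 * 100 = 19.9167% ≈ 19.9%

19.9%


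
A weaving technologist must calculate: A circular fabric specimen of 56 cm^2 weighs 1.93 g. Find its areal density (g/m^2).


Formula: GSM = mass_g / area_m2
Step 1: Convert area: 56 cm^2 = 56 / 10000 = 0.0056 m^2
Step 2: GSM = 1.93 g / 0.0056 m^2 = 344.6 g/m^2

344.6 g/m^2


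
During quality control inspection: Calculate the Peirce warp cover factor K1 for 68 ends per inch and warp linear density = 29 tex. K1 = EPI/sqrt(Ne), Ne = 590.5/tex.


Formula: K1 = EPI / sqrt(Ne), with Ne = 590.5 / tex_warp
Step 1: Ne = 590.5 / 29 = 20.362
Step 2: sqrt(Ne) = sqrt(20.362) = 4.5124
Step 3: K1 = 68 / 4.5124 = 15.1

15.1


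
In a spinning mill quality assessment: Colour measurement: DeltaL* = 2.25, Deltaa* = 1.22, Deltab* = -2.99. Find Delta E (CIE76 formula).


Formula: Delta E = sqrt(dL*^2 + da*^2 + db*^2)
Step 1: dL*^2 = 2.25^2 = 5.0625
Step 2: da*^2 = 1.22^2 = 1.4884
Step 3: db*^2 = (-2.99)^2 = 8.9401
Step 4: Sum = 5.0625 + 1.4884 + 8.9401 = 15.491
Step 5: Delta E = sqrt(15.491) = 3.94

3.94 Delta E


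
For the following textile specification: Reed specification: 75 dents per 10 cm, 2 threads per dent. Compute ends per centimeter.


Formula: EPC = (dents per 10 cm * ends per dent) / 10
Step 1: Total ends per 10 cm = 75 * 2 = 150
Step 2: EPC = 150 / 10 = 15.0 ends/cm

15.0 ends/cm


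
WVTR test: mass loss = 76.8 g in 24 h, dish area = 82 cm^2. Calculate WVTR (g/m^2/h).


Formula: WVTR = mass_loss / (area * time)
Step 1: Convert area: 82 cm^2 = 0.0082 m^2
Step 2: WVTR = 76.8 g / (0.0082 m^2 * 24 h)
Step 3: WVTR = 76.8 / 0.1968 = 390.2 g/m^2/h

390.2 g/m^2/h


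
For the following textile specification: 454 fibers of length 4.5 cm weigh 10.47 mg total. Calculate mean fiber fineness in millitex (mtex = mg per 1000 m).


Formula: fineness (mtex) = mass (mg) / total length (km) = (mass_mg / total_length_m) * 1000
Step 1: Convert fiber length: 4.5 cm = 0.045 m
Step 2: Total fiber length = 454 * 0.045 = 20.43 m
Step 3: Linear density = 10.47 mg / 20.43 m = 0.5125 mg/m
Step 4: fineness = 0.5125 * 1000 = 512.5 mtex

512.5 mtex


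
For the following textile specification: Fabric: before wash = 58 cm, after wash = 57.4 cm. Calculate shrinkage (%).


Formula: Shrinkage% = ((L_before - L_after) / L_before) * 100
Step 1: Shrinkage = 58 - 57.4 = 0.6 cm
Step 2: Shrinkage% = (0.6 / 58) * 100
Step 3: Shrinkage% = 0.010345 * 100 = 1.0345% ≈ 1.0%

1.0%


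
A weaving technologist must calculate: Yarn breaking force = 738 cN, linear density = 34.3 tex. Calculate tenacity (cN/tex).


Formula: Tenacity = Breaking force / Linear density
Tenacity = 738 cN / 34.3 tex
Tenacity = 21.52 cN/tex

21.52 cN/tex


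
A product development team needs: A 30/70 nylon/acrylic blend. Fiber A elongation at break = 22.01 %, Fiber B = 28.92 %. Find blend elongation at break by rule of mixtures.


Formula: Blend property = (fraction_A * property_A) + (fraction_B * property_B)
Step 1: Contribution A = 30/100 * 22.01 % = 6.603 %
Step 2: Contribution B = 70/100 * 28.92 % = 20.244 %
Step 3: Blend elongation at break = 6.603 + 20.244 = 26.847 %

26.847 %


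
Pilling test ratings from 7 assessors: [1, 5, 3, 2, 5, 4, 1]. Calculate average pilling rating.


Formula: Mean = sum / count
Sum = 1 + 5 + 3 + 2 + 5 + 4 + 1 = 21
Mean = 21 / 7 = 3.0

3.0


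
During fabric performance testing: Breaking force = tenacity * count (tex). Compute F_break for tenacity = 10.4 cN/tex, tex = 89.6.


Formula: Breaking force = Tenacity * Linear density
F = 10.4 cN/tex * 89.6 tex
F = 931.84 cN

931.84 cN


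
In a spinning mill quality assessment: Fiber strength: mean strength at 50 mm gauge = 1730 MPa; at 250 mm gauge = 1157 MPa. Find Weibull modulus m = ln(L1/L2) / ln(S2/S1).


Formula: m = ln(L1/L2) / ln(S2/S1)
Step 1: ln(L1/L2) = ln(50/250) = -1.60944
Step 2: S2/S1 = 1157/1730 = 0.66879
Step 3: ln(S2/S1) = ln(0.66879) = -0.40229
Step 4: m = -1.60944 / -0.40229 = 4.00

4.00 (Weibull m)


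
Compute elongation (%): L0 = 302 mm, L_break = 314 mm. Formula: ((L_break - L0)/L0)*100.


Formula: Elongation (%) = ((L_break - L0) / L0) * 100
Step 1: Extension = 314 - 302 = 12 mm
Step 2: Elongation = (12 / 302) * 100
Step 3: Elongation = 0.039735 * 100 = 3.9735% ≈ 4.0%

4.0%


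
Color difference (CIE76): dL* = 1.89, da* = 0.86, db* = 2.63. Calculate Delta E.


Formula: Delta E = sqrt(dL*^2 + da*^2 + db*^2)
Step 1: dL*^2 = 1.89^2 = 3.5721
Step 2: da*^2 = 0.86^2 = 0.7396
Step 3: db*^2 = 2.63^2 = 6.9169
Step 4: Sum = 3.5721 + 0.7396 + 6.9169 = 11.2286
Step 5: Delta E = sqrt(11.2286) = 3.35

3.35 Delta E


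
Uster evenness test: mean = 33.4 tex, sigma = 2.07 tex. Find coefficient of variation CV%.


Formula: CV% = (standard deviation / mean) * 100
Step 1: Ratio = 2.07 / 33.4 = 0.061976
Step 2: CV% = 0.061976 * 100 = 6.1976% ≈ 6.2%

6.2%


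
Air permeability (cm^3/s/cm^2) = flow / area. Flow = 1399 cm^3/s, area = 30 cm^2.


Formula: Air Permeability = Airflow / Test Area
AP = 1399 cm^3/s / 30 cm^2
AP = 46.6 cm^3/s/cm^2

46.6 cm^3/s/cm^2


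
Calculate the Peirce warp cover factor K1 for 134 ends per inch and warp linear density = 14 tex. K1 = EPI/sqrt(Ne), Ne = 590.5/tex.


Formula: K1 = EPI / sqrt(Ne), with Ne = 590.5 / tex_warp
Step 1: Ne = 590.5 / 14 = 42.179
Step 2: sqrt(Ne) = sqrt(42.179) = 6.4945
Step 3: K1 = 134 / 6.4945 = 20.6

20.6


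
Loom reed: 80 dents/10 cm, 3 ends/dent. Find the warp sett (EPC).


Formula: EPC = (dents per 10 cm * ends per dent) / 10
Step 1: Total ends per 10 cm = 80 * 3 = 240
Step 2: EPC = 240 / 10 = 24.0 ends/cm

24.0 ends/cm


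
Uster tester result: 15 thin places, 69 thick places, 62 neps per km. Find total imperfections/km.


Formula: Total = thin places + thick places + neps
Total = 15 + 69 + 62
Total = 146 imperfections/km

146 imperfections/km


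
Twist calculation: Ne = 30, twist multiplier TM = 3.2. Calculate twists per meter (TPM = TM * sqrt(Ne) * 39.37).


Formula: TPM = TM * sqrt(Ne) * 39.37
Step 1: sqrt(Ne) = sqrt(30) = 5.4772
Step 2: TM * sqrt(Ne) = 3.2 * 5.4772 = 17.527
Step 3: TPM = 17.527 * 39.37 = 690 twists/m

690 twists/m


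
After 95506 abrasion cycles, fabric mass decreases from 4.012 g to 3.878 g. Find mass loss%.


Formula: Mass loss% = ((m_before - m_after) / m_before) * 100
Step 1: Mass loss = 4.012 - 3.878 = 0.134 g
Step 2: Ratio = 0.134 / 4.012 = 0.0333998
Step 3: Mass loss% = 0.0333998 * 100 = 3.33998% ≈ 3.34%

3.34%


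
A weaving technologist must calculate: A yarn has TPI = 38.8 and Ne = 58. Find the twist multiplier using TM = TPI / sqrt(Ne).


Formula: TM = TPI / sqrt(Ne)
Step 1: sqrt(Ne) = sqrt(58) = 7.6158
Step 2: TM = 38.8 / 7.6158 = 5.09

5.09 TM


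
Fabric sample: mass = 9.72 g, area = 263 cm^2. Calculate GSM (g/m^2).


Formula: GSM = mass_g / area_m2
Step 1: Convert area: 263 cm^2 = 263 / 10000 = 0.0263 m^2
Step 2: GSM = 9.72 g / 0.0263 m^2 = 369.6 g/m^2

369.6 g/m^2


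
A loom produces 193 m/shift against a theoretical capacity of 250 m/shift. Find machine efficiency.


Formula: Efficiency% = (Actual output / Theoretical output) * 100
Efficiency% = (193 / 250) * 100
Efficiency% = 0.772 * 100 = 77.2%

77.2%


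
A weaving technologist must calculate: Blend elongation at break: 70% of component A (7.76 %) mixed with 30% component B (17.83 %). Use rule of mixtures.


Formula: Blend property = (fraction_A * property_A) + (fraction_B * property_B)
Step 1: Contribution A = 70/100 * 7.76 % = 5.432 %
Step 2: Contribution B = 30/100 * 17.83 % = 5.349 %
Step 3: Blend elongation at break = 5.432 + 5.349 = 10.781 %

10.781 %


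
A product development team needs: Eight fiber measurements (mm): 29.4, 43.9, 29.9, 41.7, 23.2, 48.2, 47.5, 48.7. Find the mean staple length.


Formula: Mean = sum of lengths / count
Sum = 29.4 + 43.9 + 29.9 + 41.7 + 23.2 + 48.2 + 47.5 + 48.7
Sum = 312.5 mm
Mean = 312.5 / 8 = 39.06 mm

39.06 mm


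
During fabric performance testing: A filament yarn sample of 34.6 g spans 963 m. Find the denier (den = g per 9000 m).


Formula: den = (mass_g / length_m) * 9000
Substituting: den = (34.6 / 963) * 9000
Intermediate: 34.6 / 963 = 0.03592939 g/m
den = 0.03592939 * 9000 = 323.4 denier

323.4 denier


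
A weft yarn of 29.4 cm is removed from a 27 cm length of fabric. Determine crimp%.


Formula: Crimp% = ((L_yarn - L_fabric) / L_fabric) * 100
Step 1: Extension = 29.4 - 27 = 2.4 cm
Step 2: Crimp% = (2.4 / 27) * 100
Step 3: Crimp% = 0.088889 * 100 = 8.8889% ≈ 8.9%

8.9%


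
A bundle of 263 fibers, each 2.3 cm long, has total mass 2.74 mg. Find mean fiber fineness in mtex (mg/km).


Formula: fineness (mtex) = mass (mg) / total length (km) = (mass_mg / total_length_m) * 1000
Step 1: Convert fiber length: 2.3 cm = 0.023 m
Step 2: Total fiber length = 263 * 0.023 = 6.049 m
Step 3: Linear density = 2.74 mg / 6.049 m = 0.4530 mg/m
Step 4: fineness = 0.4530 * 1000 = 453.0 mtex

453.0 mtex


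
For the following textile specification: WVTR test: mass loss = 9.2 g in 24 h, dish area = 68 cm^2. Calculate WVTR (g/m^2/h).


Formula: WVTR = mass_loss / (area * time)
Step 1: Convert area: 68 cm^2 = 0.0068 m^2
Step 2: WVTR = 9.2 g / (0.0068 m^2 * 24 h)
Step 3: WVTR = 9.2 / 0.1632 = 56.4 g/m^2/h

56.4 g/m^2/h


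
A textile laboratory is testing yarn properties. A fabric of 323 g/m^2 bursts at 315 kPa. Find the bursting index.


Formula: Bursting Index = Bursting Strength / Fabric GSM
BI = 315 kPa / 323 g/m^2
BI = 0.975 kPa/(g/m^2)

0.975 kPa/(g/m^2)


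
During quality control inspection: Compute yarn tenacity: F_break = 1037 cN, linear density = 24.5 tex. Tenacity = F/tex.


Formula: Tenacity = Breaking force / Linear density
Tenacity = 1037 cN / 24.5 tex
Tenacity = 42.33 cN/tex

42.33 cN/tex


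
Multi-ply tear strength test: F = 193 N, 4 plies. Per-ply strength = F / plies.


Formula: Per-ply strength = Total force / Number of plies
Per-ply = 193 N / 4
Per-ply = 48.25 N

48.25 N


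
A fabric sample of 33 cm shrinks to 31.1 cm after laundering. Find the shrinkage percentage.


Formula: Shrinkage% = ((L_before - L_after) / L_before) * 100
Step 1: Shrinkage = 33 - 31.1 = 1.9 cm
Step 2: Shrinkage% = (1.9 / 33) * 100
Step 3: Shrinkage% = 0.057576 * 100 = 5.7576% ≈ 5.8%

5.8%


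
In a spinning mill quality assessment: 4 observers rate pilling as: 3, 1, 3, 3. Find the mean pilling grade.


Formula: Mean = sum / count
Sum = 3 + 1 + 3 + 3 = 10
Mean = 10 / 4 = 2.5

2.5


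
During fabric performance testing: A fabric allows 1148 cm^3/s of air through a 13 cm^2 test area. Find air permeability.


Formula: Air Permeability = Airflow / Test Area
AP = 1148 cm^3/s / 13 cm^2
AP = 88.3 cm^3/s/cm^2

88.3 cm^3/s/cm^2


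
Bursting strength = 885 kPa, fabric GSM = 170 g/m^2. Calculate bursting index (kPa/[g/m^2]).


Formula: Bursting Index = Bursting Strength / Fabric GSM
BI = 885 kPa / 170 g/m^2
BI = 5.206 kPa/(g/m^2)

5.206 kPa/(g/m^2)


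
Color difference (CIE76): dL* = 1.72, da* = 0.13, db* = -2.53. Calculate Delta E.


Formula: Delta E = sqrt(dL*^2 + da*^2 + db*^2)
Step 1: dL*^2 = 1.72^2 = 2.9584
Step 2: da*^2 = 0.13^2 = 0.0169
Step 3: db*^2 = (-2.53)^2 = 6.4009
Step 4: Sum = 2.9584 + 0.0169 + 6.4009 = 9.3762
Step 5: Delta E = sqrt(9.3762) = 3.06

3.06 Delta E


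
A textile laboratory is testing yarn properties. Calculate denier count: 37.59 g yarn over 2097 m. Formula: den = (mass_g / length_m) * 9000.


Formula: den = (mass_g / length_m) * 9000
Substituting: den = (37.59 / 2097) * 9000
Intermediate: 37.59 / 2097 = 0.01792561 g/m
den = 0.01792561 * 9000 = 161.3 denier

161.3 denier


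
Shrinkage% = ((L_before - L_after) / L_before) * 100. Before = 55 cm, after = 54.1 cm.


Formula: Shrinkage% = ((L_before - L_after) / L_before) * 100
Step 1: Shrinkage = 55 - 54.1 = 0.9 cm
Step 2: Shrinkage% = (0.9 / 55) * 100
Step 3: Shrinkage% = 0.016364 * 100 = 1.6364% ≈ 1.6%

1.6%


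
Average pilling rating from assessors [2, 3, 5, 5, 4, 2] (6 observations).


Formula: Mean = sum / count
Sum = 2 + 3 + 5 + 5 + 4 + 2 = 21
Mean = 21 / 6 = 3.5

3.5


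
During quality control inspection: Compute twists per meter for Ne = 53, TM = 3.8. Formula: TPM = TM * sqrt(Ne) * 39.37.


Formula: TPM = TM * sqrt(Ne) * 39.37
Step 1: sqrt(Ne) = sqrt(53) = 7.2801
Step 2: TM * sqrt(Ne) = 3.8 * 7.2801 = 27.6644
Step 3: TPM = 27.6644 * 39.37 = 1089 twists/m

1089 twists/m


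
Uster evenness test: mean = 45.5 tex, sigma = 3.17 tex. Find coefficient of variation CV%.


Formula: CV% = (standard deviation / mean) * 100
Step 1: Ratio = 3.17 / 45.5 = 0.06967
Step 2: CV% = 0.06967 * 100 = 6.967% ≈ 7.0%

7.0%


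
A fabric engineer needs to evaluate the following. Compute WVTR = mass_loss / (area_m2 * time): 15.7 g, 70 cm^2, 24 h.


Formula: WVTR = mass_loss / (area * time)
Step 1: Convert area: 70 cm^2 = 0.007 m^2
Step 2: WVTR = 15.7 g / (0.007 m^2 * 24 h)
Step 3: WVTR = 15.7 / 0.168 = 93.5 g/m^2/h

93.5 g/m^2/h


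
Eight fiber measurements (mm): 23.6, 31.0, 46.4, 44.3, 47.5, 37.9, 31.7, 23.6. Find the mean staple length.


Formula: Mean = sum of lengths / count
Sum = 23.6 + 31.0 + 46.4 + 44.3 + 47.5 + 37.9 + 31.7 + 23.6
Sum = 286.0 mm
Mean = 286.0 / 8 = 35.75 mm

35.75 mm


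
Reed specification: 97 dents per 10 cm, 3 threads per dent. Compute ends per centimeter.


Formula: EPC = (dents per 10 cm * ends per dent) / 10
Step 1: Total ends per 10 cm = 97 * 3 = 291
Step 2: EPC = 291 / 10 = 29.1 ends/cm

29.1 ends/cm


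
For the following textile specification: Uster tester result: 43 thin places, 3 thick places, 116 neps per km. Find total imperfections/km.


Formula: Total = thin places + thick places + neps
Total = 43 + 3 + 116
Total = 162 imperfections/km

162 imperfections/km


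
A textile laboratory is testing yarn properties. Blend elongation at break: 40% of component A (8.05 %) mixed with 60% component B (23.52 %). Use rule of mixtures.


Formula: Blend property = (fraction_A * property_A) + (fraction_B * property_B)
Step 1: Contribution A = 40/100 * 8.05 % = 3.22 %
Step 2: Contribution B = 60/100 * 23.52 % = 14.112 %
Step 3: Blend elongation at break = 3.22 + 14.112 = 17.332 %

17.332 %


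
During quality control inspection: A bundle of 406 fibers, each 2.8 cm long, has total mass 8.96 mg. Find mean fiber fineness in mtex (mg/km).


Formula: fineness (mtex) = mass (mg) / total length (km) = (mass_mg / total_length_m) * 1000
Step 1: Convert fiber length: 2.8 cm = 0.028 m
Step 2: Total fiber length = 406 * 0.028 = 11.368 m
Step 3: Linear density = 8.96 mg / 11.368 m = 0.7882 mg/m
Step 4: fineness = 0.7882 * 1000 = 788.2 mtex

788.2 mtex


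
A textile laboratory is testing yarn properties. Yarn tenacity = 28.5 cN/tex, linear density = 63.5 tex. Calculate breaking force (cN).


Formula: Breaking force = Tenacity * Linear density
F = 28.5 cN/tex * 63.5 tex
F = 1809.75 cN

1809.75 cN


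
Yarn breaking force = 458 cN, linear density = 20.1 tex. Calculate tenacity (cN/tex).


Formula: Tenacity = Breaking force / Linear density
Tenacity = 458 cN / 20.1 tex
Tenacity = 22.79 cN/tex

22.79 cN/tex


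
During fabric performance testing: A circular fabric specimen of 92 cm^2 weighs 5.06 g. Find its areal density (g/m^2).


Formula: GSM = mass_g / area_m2
Step 1: Convert area: 92 cm^2 = 92 / 10000 = 0.0092 m^2
Step 2: GSM = 5.06 g / 0.0092 m^2 = 550.0 g/m^2

550.0 g/m^2


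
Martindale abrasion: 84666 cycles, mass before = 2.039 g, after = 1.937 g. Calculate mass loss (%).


Formula: Mass loss% = ((m_before - m_after) / m_before) * 100
Step 1: Mass loss = 2.039 - 1.937 = 0.102 g
Step 2: Ratio = 0.102 / 2.039 = 0.0500245
Step 3: Mass loss% = 0.0500245 * 100 = 5.00245% ≈ 5.00%

5.00%


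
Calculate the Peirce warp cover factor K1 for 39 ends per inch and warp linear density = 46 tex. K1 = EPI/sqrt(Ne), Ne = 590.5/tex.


Formula: K1 = EPI / sqrt(Ne), with Ne = 590.5 / tex_warp
Step 1: Ne = 590.5 / 46 = 12.837
Step 2: sqrt(Ne) = sqrt(12.837) = 3.5829
Step 3: K1 = 39 / 3.5829 = 10.9

10.9


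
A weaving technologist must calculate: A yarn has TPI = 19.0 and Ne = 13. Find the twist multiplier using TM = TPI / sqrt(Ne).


Formula: TM = TPI / sqrt(Ne)
Step 1: sqrt(Ne) = sqrt(13) = 3.6056
Step 2: TM = 19.0 / 3.6056 = 5.27

5.27 TM


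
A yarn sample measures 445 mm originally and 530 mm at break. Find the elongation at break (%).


Formula: Elongation (%) = ((L_break - L0) / L0) * 100
Step 1: Extension = 530 - 445 = 85 mm
Step 2: Elongation = (85 / 445) * 100
Step 3: Elongation = 0.191011 * 100 = 19.1011% ≈ 19.1%

19.1%


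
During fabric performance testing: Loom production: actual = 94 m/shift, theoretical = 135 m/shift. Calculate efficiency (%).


Formula: Efficiency% = (Actual output / Theoretical output) * 100
Efficiency% = (94 / 135) * 100
Efficiency% = 0.696296 * 100 = 69.6296% ≈ 69.6%

69.6%


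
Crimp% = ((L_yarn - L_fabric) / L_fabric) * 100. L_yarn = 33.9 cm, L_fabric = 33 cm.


Formula: Crimp% = ((L_yarn - L_fabric) / L_fabric) * 100
Step 1: Extension = 33.9 - 33 = 0.9 cm
Step 2: Crimp% = (0.9 / 33) * 100
Step 3: Crimp% = 0.027273 * 100 = 2.7273% ≈ 2.7%

2.7%


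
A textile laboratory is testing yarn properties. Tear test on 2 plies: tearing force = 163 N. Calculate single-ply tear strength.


Formula: Per-ply strength = Total force / Number of plies
Per-ply = 163 N / 2
Per-ply = 81.5 N

81.5 N


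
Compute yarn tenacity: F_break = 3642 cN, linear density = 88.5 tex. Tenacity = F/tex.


Formula: Tenacity = Breaking force / Linear density
Tenacity = 3642 cN / 88.5 tex
Tenacity = 41.15 cN/tex

41.15 cN/tex


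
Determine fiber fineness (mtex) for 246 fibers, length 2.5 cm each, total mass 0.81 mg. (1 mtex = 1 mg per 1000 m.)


Formula: fineness (mtex) = mass (mg) / total length (km) = (mass_mg / total_length_m) * 1000
Step 1: Convert fiber length: 2.5 cm = 0.025 m
Step 2: Total fiber length = 246 * 0.025 = 6.15 m
Step 3: Linear density = 0.81 mg / 6.15 m = 0.1317 mg/m
Step 4: fineness = 0.1317 * 1000 = 131.7 mtex

131.7 mtex


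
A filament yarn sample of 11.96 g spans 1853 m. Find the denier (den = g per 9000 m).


Formula: den = (mass_g / length_m) * 9000
Substituting: den = (11.96 / 1853) * 9000
Intermediate: 11.96 / 1853 = 0.0064544 g/m
den = 0.0064544 * 9000 = 58.1 denier

58.1 denier


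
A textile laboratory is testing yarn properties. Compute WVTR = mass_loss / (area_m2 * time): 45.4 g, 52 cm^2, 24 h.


Formula: WVTR = mass_loss / (area * time)
Step 1: Convert area: 52 cm^2 = 0.0052 m^2
Step 2: WVTR = 45.4 g / (0.0052 m^2 * 24 h)
Step 3: WVTR = 45.4 / 0.1248 = 363.8 g/m^2/h

363.8 g/m^2/h


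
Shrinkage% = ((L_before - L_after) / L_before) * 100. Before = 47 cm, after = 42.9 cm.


Formula: Shrinkage% = ((L_before - L_after) / L_before) * 100
Step 1: Shrinkage = 47 - 42.9 = 4.1 cm
Step 2: Shrinkage% = (4.1 / 47) * 100
Step 3: Shrinkage% = 0.087234 * 100 = 8.7234% ≈ 8.7%

8.7%


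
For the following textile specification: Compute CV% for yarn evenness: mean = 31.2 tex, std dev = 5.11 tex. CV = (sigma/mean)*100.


Formula: CV% = (standard deviation / mean) * 100
Step 1: Ratio = 5.11 / 31.2 = 0.163782
Step 2: CV% = 0.163782 * 100 = 16.3782% ≈ 16.4%

16.4%


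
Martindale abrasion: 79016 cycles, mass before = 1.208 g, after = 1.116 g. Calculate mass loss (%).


Formula: Mass loss% = ((m_before - m_after) / m_before) * 100
Step 1: Mass loss = 1.208 - 1.116 = 0.092 g
Step 2: Ratio = 0.092 / 1.208 = 0.0761589
Step 3: Mass loss% = 0.0761589 * 100 = 7.61589% ≈ 7.62%

7.62%


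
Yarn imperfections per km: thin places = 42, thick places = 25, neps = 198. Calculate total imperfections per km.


Formula: Total = thin places + thick places + neps
Total = 42 + 25 + 198
Total = 265 imperfections/km

265 imperfections/km


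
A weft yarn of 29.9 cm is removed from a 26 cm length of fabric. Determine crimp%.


Formula: Crimp% = ((L_yarn - L_fabric) / L_fabric) * 100
Step 1: Extension = 29.9 - 26 = 3.9 cm
Step 2: Crimp% = (3.9 / 26) * 100
Step 3: Crimp% = 0.15 * 100 = 15.0%

15.0%


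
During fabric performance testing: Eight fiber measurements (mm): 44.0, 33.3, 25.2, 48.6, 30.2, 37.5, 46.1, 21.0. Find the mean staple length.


Formula: Mean = sum of lengths / count
Sum = 44.0 + 33.3 + 25.2 + 48.6 + 30.2 + 37.5 + 46.1 + 21.0
Sum = 285.9 mm
Mean = 285.9 / 8 = 35.74 mm

35.74 mm


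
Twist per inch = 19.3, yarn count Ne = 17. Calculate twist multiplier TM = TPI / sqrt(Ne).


Formula: TM = TPI / sqrt(Ne)
Step 1: sqrt(Ne) = sqrt(17) = 4.1231
Step 2: TM = 19.3 / 4.1231 = 4.68

4.68 TM


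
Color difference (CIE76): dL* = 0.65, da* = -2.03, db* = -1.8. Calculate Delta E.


Formula: Delta E = sqrt(dL*^2 + da*^2 + db*^2)
Step 1: dL*^2 = 0.65^2 = 0.4225
Step 2: da*^2 = (-2.03)^2 = 4.1209
Step 3: db*^2 = (-1.8)^2 = 3.24
Step 4: Sum = 0.4225 + 4.1209 + 3.24 = 7.7834
Step 5: Delta E = sqrt(7.7834) = 2.79

2.79 Delta E


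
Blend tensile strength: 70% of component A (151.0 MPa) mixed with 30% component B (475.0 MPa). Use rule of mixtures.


Formula: Blend property = (fraction_A * property_A) + (fraction_B * property_B)
Step 1: Contribution A = 70/100 * 151.0 MPa = 105.7 MPa
Step 2: Contribution B = 30/100 * 475.0 MPa = 142.5 MPa
Step 3: Blend tensile strength = 105.7 + 142.5 = 248.2 MPa

248.2 MPa


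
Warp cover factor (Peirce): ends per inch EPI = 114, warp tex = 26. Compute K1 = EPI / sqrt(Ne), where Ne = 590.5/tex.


Formula: K1 = EPI / sqrt(Ne), with Ne = 590.5 / tex_warp
Step 1: Ne = 590.5 / 26 = 22.712
Step 2: sqrt(Ne) = sqrt(22.712) = 4.7657
Step 3: K1 = 114 / 4.7657 = 23.9

23.9


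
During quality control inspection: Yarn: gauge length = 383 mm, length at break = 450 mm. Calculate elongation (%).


Formula: Elongation (%) = ((L_break - L0) / L0) * 100
Step 1: Extension = 450 - 383 = 67 mm
Step 2: Elongation = (67 / 383) * 100
Step 3: Elongation = 0.174935 * 100 = 17.4935% ≈ 17.5%

17.5%


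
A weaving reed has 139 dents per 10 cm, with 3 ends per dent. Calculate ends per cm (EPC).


Formula: EPC = (dents per 10 cm * ends per dent) / 10
Step 1: Total ends per 10 cm = 139 * 3 = 417
Step 2: EPC = 417 / 10 = 41.7 ends/cm

41.7 ends/cm


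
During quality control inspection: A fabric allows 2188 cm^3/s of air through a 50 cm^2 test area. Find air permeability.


Formula: Air Permeability = Airflow / Test Area
AP = 2188 cm^3/s / 50 cm^2
AP = 43.8 cm^3/s/cm^2

43.8 cm^3/s/cm^2


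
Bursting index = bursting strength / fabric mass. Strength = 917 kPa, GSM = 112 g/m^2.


Formula: Bursting Index = Bursting Strength / Fabric GSM
BI = 917 kPa / 112 g/m^2
BI = 8.188 kPa/(g/m^2)

8.188 kPa/(g/m^2)


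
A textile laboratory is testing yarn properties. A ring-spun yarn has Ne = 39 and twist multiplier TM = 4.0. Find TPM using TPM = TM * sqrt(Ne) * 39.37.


Formula: TPM = TM * sqrt(Ne) * 39.37
Step 1: sqrt(Ne) = sqrt(39) = 6.245
Step 2: TM * sqrt(Ne) = 4.0 * 6.245 = 24.98
Step 3: TPM = 24.98 * 39.37 = 983 twists/m

983 twists/m


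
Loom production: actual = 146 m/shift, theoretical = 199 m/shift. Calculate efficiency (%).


Formula: Efficiency% = (Actual output / Theoretical output) * 100
Efficiency% = (146 / 199) * 100
Efficiency% = 0.733668 * 100 = 73.3668% ≈ 73.4%

73.4%


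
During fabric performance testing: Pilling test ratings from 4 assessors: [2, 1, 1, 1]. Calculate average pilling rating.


Formula: Mean = sum / count
Sum = 2 + 1 + 1 + 1 = 5
Mean = 5 / 4 = 1.3

1.3


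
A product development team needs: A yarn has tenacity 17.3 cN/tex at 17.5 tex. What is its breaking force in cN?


Formula: Breaking force = Tenacity * Linear density
F = 17.3 cN/tex * 17.5 tex
F = 302.75 cN

302.75 cN


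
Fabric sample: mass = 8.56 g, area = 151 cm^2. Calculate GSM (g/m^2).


Formula: GSM = mass_g / area_m2
Step 1: Convert area: 151 cm^2 = 151 / 10000 = 0.0151 m^2
Step 2: GSM = 8.56 g / 0.0151 m^2 = 566.9 g/m^2

566.9 g/m^2


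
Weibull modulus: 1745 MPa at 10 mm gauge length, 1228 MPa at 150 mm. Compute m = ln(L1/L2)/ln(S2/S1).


Formula: m = ln(L1/L2) / ln(S2/S1)
Step 1: ln(L1/L2) = ln(10/150) = -2.70805
Step 2: S2/S1 = 1228/1745 = 0.70372
Step 3: ln(S2/S1) = ln(0.70372) = -0.35137
Step 4: m = -2.70805 / -0.35137 = 7.71

7.71 (Weibull m)


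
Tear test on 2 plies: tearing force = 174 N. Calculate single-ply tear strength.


Formula: Per-ply strength = Total force / Number of plies
Per-ply = 174 N / 2
Per-ply = 87 N

87 N


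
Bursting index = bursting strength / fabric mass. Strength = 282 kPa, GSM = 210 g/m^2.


Formula: Bursting Index = Bursting Strength / Fabric GSM
BI = 282 kPa / 210 g/m^2
BI = 1.343 kPa/(g/m^2)

1.343 kPa/(g/m^2)


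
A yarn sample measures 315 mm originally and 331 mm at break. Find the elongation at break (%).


Formula: Elongation (%) = ((L_break - L0) / L0) * 100
Step 1: Extension = 331 - 315 = 16 mm
Step 2: Elongation = (16 / 315) * 100
Step 3: Elongation = 0.050794 * 100 = 5.0794% ≈ 5.1%

5.1%


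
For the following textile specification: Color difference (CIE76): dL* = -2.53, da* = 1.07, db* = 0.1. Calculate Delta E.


Formula: Delta E = sqrt(dL*^2 + da*^2 + db*^2)
Step 1: dL*^2 = (-2.53)^2 = 6.4009
Step 2: da*^2 = 1.07^2 = 1.1449
Step 3: db*^2 = 0.1^2 = 0.01
Step 4: Sum = 6.4009 + 1.1449 + 0.01 = 7.5558
Step 5: Delta E = sqrt(7.5558) = 2.75

2.75 Delta E
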